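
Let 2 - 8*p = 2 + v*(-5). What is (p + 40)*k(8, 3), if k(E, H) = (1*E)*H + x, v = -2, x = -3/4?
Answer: 14415/16 ≈ 900.94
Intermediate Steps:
x = -¾ (x = -3*¼ = -¾ ≈ -0.75000)
k(E, H) = -¾ + E*H (k(E, H) = (1*E)*H - ¾ = E*H - ¾ = -¾ + E*H)
p = -5/4 (p = ¼ - (2 - 2*(-5))/8 = ¼ - (2 + 10)/8 = ¼ - ⅛*12 = ¼ - 3/2 = -5/4 ≈ -1.2500)
(p + 40)*k(8, 3) = (-5/4 + 40)*(-¾ + 8*3) = 155*(-¾ + 24)/4 = (155/4)*(93/4) = 14415/16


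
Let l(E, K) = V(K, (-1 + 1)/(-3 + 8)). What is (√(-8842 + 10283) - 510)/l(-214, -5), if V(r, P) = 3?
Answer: -170 + √1441/3 ≈ -157.35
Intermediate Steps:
l(E, K) = 3
(√(-8842 + 10283) - 510)/l(-214, -5) = (√(-8842 + 10283) - 510)/3 = (√1441 - 510)*(⅓) = (-510 + √1441)*(⅓) = -170 + √1441/3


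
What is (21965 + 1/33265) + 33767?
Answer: 1853924981/33265 ≈ 55732.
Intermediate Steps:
(21965 + 1/33265) + 33767 = 730665726/33265 + 33767 = 1853924981/33265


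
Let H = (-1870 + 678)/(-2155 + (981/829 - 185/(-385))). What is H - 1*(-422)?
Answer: 58081636846/137453905 ≈ 422.55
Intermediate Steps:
H = 76088936/137453905 (H = -1192/(-2155 + (981*(1/829) - 185*(-1/385))) = -1192/(-2155 + (981/829 + 37/77)) = -1192/(-2155 + 106210/63833) = -1192/(-137453905/63833) = -1192*(-63833/137453905) = 76088936/137453905 ≈ 0.55356)
H - 1*(-422) = 76088936/137453905 - 1*(-422) = 76088936/137453905 + 422 = 58081636846/137453905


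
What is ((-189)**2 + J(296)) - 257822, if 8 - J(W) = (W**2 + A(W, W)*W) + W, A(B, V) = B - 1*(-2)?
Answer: -398213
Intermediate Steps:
A(B, V) = 2 + B (A(B, V) = B + 2 = 2 + B)
J(W) = 8 - W - W**2 - W*(2 + W) (J(W) = 8 - ((W**2 + (2 + W)*W) + W) = 8 - ((W**2 + W*(2 + W)) + W) = 8 - (W + W**2 + W*(2 + W)) = 8 + (-W - W**2 - W*(2 + W)) = 8 - W - W**2 - W*(2 + W))
((-189)**2 + J(296)) - 257822 = ((-189)**2 + (8 - 3*296 - 2*296**2)) - 257822 = (35721 + (8 - 888 - 2*87616)) - 257822 = (35721 + (8 - 888 - 175232)) - 257822 = (35721 - 176112) - 257822 = -140391 - 257822 = -398213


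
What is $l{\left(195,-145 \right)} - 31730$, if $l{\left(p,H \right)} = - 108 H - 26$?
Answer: $-16096$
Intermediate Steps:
$l{\left(p,H \right)} = -26 - 108 H$
$l{\left(195,-145 \right)} - 31730 = \left(-26 - -15660\right) - 31730 = \left(-26 + 15660\right) - 31730 = 15634 - 31730 = -16096$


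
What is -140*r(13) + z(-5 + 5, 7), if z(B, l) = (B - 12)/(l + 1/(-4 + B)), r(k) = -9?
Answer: 11324/9 ≈ 1258.2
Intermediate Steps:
z(B, l) = (-12 + B)/(l + 1/(-4 + B))
-140*r(13) + z(-5 + 5, 7) = -140*(-9) + (48 + (-5 + 5)² - 16*(-5 + 5))/(1 - 4*7 + (-5 + 5)*7) = 1260 + (48 + 0² - 16*0)/(1 - 28 + 0*7) = 1260 + (48 + 0 + 0)/(1 - 28 + 0) = 1260 + 48/(-27) = 1260 - 1/27*48 = 1260 - 16/9 = 11324/9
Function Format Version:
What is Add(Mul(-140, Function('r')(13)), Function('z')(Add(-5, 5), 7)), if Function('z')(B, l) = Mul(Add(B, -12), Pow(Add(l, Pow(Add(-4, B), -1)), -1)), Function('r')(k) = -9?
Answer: Rational(11324, 9) ≈ 1258.2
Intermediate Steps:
Function('z')(B, l) = Mul(Pow(Add(l, Pow(Add(-4, B), -1)), -1), Add(-12, B)) (Function('z')(B, l) = Mul(Add(-12, B), Pow(Add(l, Pow(Add(-4, B), -1)), -1)) = Mul(Pow(Add(l, Pow(Add(-4, B), -1)), -1), Add(-12, B)))
Add(Mul(-140, Function('r')(13)), Function('z')(Add(-5, 5), 7)) = Add(Mul(-140, -9), Mul(Pow(Add(1, Mul(-4, 7), Mul(Add(-5, 5), 7)), -1), Add(48, Pow(Add(-5, 5), 2), Mul(-16, Add(-5, 5))))) = Add(1260, Mul(Pow(Add(1, -28, Mul(0, 7)), -1), Add(48, Pow(0, 2), Mul(-16, 0)))) = Add(1260, Mul(Pow(Add(1, -28, 0), -1), Add(48, 0, 0))) = Add(1260, Mul(Pow(-27, -1), 48)) = Add(1260, Mul(Rational(-1, 27), 48)) = Add(1260, Rational(-16, 9)) = Rational(11324, 9)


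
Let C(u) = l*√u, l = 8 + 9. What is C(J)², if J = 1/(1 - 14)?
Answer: -289/13 ≈ -22.231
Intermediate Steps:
l = 17
J = -1/13 (J = 1/(-13) = -1/13 ≈ -0.076923)
C(u) = 17*√u
C(J)² = (17*√(-1/13))² = (17*(I*√13/13))² = (17*I*√13/13)² = -289/13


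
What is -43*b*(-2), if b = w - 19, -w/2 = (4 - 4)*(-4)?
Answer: -1634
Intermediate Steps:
w = 0 (w = -2*(4 - 4)*(-4) = -0*(-4) = -2*0 = 0)
b = -19 (b = 0 - 19 = -19)
-43*b*(-2) = -43*(-19)*(-2) = 817*(-2) = -1634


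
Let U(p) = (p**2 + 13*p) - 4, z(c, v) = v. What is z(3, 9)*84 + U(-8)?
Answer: 712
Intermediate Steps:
U(p) = -4 + p**2 + 13*p
z(3, 9)*84 + U(-8) = 9*84 + (-4 + (-8)**2 + 13*(-8)) = 756 + (-4 + 64 - 104) = 756 - 44 = 712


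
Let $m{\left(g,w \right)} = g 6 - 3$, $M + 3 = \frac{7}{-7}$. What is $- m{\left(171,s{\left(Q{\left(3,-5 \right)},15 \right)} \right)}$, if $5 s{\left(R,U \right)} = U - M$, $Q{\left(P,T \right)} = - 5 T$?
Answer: $-1023$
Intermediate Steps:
$M = -4$ ($M = -3 + \frac{7}{-7} = -3 + 7 \left(- \frac{1}{7}\right) = -3 - 1 = -4$)
$s{\left(R,U \right)} = \frac{4}{5} + \frac{U}{5}$ ($s{\left(R,U \right)} = \frac{U - -4}{5} = \frac{U + 4}{5} = \frac{4 + U}{5} = \frac{4}{5} + \frac{U}{5}$)
$m{\left(g,w \right)} = -3 + 6 g$ ($m{\left(g,w \right)} = 6 g - 3 = -3 + 6 g$)
$- m{\left(171,s{\left(Q{\left(3,-5 \right)},15 \right)} \right)} = - (-3 + 6 \cdot 171) = - (-3 + 1026) = \left(-1\right) 1023 = -1023$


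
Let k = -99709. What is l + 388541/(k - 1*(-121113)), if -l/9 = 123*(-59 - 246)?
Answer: 7227128081/21404 ≈ 3.3765e+5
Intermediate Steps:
l = 337635 (l = -1107*(-59 - 246) = -1107*(-305) = -9*(-37515) = 337635)
l + 388541/(k - 1*(-121113)) = 337635 + 388541/(-99709 - 1*(-121113)) = 337635 + 388541/(-99709 + 121113) = 337635 + 388541/21404 = 7227128081/21404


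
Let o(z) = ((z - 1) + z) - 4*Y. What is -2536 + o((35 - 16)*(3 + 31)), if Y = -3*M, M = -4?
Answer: -1293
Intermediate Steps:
Y = 12 (Y = -3*(-4) = 12)
o(z) = -49 + 2*z (o(z) = ((z - 1) + z) - 4*12 = ((-1 + z) + z) - 48 = (-1 + 2*z) - 48 = -49 + 2*z)
-2536 + o((35 - 16)*(3 + 31)) = -2536 + (-49 + 2*((35 - 16)*(3 + 31))) = -2536 + (-49 + 2*(19*34)) = -2536 + (-49 + 2*646) = -2536 + (-49 + 1292) = -2536 + 1243 = -1293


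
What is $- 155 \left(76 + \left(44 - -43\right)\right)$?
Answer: $-25265$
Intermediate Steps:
$- 155 \left(76 + \left(44 - -43\right)\right) = - 155 \left(76 + \left(44 + 43\right)\right) = - 155 \left(76 + 87\right) = \left(-155\right) 163 = -25265$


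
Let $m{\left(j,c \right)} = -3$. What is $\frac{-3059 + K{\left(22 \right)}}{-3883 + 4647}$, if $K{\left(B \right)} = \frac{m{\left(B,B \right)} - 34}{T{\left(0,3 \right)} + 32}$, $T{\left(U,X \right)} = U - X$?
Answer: $- \frac{22187}{5539} \approx -4.0056$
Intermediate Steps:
$K{\left(B \right)} = - \frac{37}{29}$ ($K{\left(B \right)} = \frac{-3 - 34}{\left(0 - 3\right) + 32} = - \frac{37}{\left(0 - 3\right) + 32} = - \frac{37}{-3 + 32} = - \frac{37}{29}$)
$\frac{-3059 + K{\left(22 \right)}}{-3883 + 4647} = \frac{-3059 - \frac{37}{29}}{-3883 + 4647} = - \frac{88748}{29 \cdot 764} = \left(- \frac{88748}{29}\right) \frac{1}{764} = - \frac{22187}{5539}$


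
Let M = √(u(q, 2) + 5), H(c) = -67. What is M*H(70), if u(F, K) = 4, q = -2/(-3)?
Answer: -201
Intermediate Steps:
q = ⅔ (q = -2*(-⅓) = ⅔ ≈ 0.66667)
M = 3 (M = √(4 + 5) = √9 = 3)
M*H(70) = 3*(-67) = -201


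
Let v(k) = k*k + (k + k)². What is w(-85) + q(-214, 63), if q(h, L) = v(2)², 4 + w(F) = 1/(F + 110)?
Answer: 9901/25 ≈ 396.04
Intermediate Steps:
v(k) = 5*k² (v(k) = k² + (2*k)² = k² + 4*k² = 5*k²)
w(F) = -4 + 1/(110 + F) (w(F) = -4 + 1/(F + 110) = -4 + 1/(110 + F))
q(h, L) = 400 (q(h, L) = (5*2²)² = (5*4)² = 20² = 400)
w(-85) + q(-214, 63) = (-439 - 4*(-85))/(110 - 85) + 400 = (-439 + 340)/25 + 400 = (1/25)*(-99) + 400 = -99/25 + 400 = 9901/25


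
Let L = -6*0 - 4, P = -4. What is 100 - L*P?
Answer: 84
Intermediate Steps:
L = -4 (L = 0 - 4 = -4)
100 - L*P = 100 - (-4)*(-4) = 100 - 1*16 = 100 - 16 = 84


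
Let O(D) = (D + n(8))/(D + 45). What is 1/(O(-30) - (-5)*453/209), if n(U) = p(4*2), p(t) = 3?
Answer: 1045/9444 ≈ 0.11065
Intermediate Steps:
n(U) = 3
O(D) = (3 + D)/(45 + D) (O(D) = (D + 3)/(D + 45) = (3 + D)/(45 + D))
1/(O(-30) - (-5)*453/209) = 1/((3 - 30)/(45 - 30) - (-5)*453/209) = 1/(-27/15 - (-5)*453*(1/209)) = 1/((1/15)*(-27) - (-5)*453/209) = 1/(-9/5 - 5*(-453/209)) = 1/(-9/5 + 2265/209) = 1/(9444/1045) = 1045/9444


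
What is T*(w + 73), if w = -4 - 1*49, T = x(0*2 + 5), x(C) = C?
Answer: 100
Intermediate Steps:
T = 5 (T = 0*2 + 5 = 0 + 5 = 5)
w = -53 (w = -4 - 49 = -53)
T*(w + 73) = 5*(-53 + 73) = 5*20 = 100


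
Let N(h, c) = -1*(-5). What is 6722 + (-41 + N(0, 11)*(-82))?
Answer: 6271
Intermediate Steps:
N(h, c) = 5
6722 + (-41 + N(0, 11)*(-82)) = 6722 + (-41 + 5*(-82)) = 6722 + (-41 - 410) = 6722 - 451 = 6271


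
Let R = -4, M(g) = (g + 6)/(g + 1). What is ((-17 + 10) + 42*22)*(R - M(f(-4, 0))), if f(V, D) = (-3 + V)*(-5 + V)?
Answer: -298025/64 ≈ -4656.6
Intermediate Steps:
f(V, D) = (-5 + V)*(-3 + V)
M(g) = (6 + g)/(1 + g)
((-17 + 10) + 42*22)*(R - M(f(-4, 0))) = ((-17 + 10) + 42*22)*(-4 - (6 + (15 + (-4)² - 8*(-4)))/(1 + (15 + (-4)² - 8*(-4)))) = (-7 + 924)*(-4 - (6 + (15 + 16 + 32))/(1 + (15 + 16 + 32))) = 917*(-4 - (6 + 63)/(1 + 63)) = 917*(-4 - 69/64) = 917*(-325/64) = -298025/64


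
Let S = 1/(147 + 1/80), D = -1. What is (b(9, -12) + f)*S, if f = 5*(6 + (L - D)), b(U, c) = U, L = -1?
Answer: 3120/11761 ≈ 0.26528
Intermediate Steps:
S = 80/11761 (S = 1/(147 + 1/80) = 1/(11761/80) = 80/11761 ≈ 0.0068021)
f = 30 (f = 5*(6 + (-1 - 1*(-1))) = 5*(6 + (-1 + 1)) = 5*(6 + 0) = 5*6 = 30)
(b(9, -12) + f)*S = (9 + 30)*(80/11761) = 39*(80/11761) = 3120/11761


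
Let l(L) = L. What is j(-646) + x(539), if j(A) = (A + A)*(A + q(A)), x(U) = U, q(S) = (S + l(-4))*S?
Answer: -541675629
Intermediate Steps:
q(S) = S*(-4 + S) (q(S) = (S - 4)*S = (-4 + S)*S = S*(-4 + S))
j(A) = 2*A*(A + A*(-4 + A)) (j(A) = (A + A)*(A + A*(-4 + A)) = (2*A)*(A + A*(-4 + A)) = 2*A*(A + A*(-4 + A)))
j(-646) + x(539) = 2*(-646)**2*(-3 - 646) + 539 = 2*417316*(-649) + 539 = -541676168 + 539 = -541675629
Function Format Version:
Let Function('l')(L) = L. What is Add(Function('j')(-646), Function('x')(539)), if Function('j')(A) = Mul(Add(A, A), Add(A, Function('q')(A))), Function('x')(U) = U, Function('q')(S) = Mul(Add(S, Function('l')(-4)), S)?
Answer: -541675629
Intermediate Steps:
Function('q')(S) = Mul(S, Add(-4, S)) (Function('q')(S) = Mul(Add(S, -4), S) = Mul(Add(-4, S), S) = Mul(S, Add(-4, S)))
Function('j')(A) = Mul(2, A, Add(A, Mul(A, Add(-4, A)))) (Function('j')(A) = Mul(Add(A, A), Add(A, Mul(A, Add(-4, A)))) = Mul(Mul(2, A), Add(A, Mul(A, Add(-4, A)))) = Mul(2, A, Add(A, Mul(A, Add(-4, A)))))
Add(Function('j')(-646), Function('x')(539)) = Add(Mul(2, Pow(-646, 2), Add(-3, -646)), 539) = Add(Mul(2, 417316, -649), 539) = Add(-541676168, 539) = -541675629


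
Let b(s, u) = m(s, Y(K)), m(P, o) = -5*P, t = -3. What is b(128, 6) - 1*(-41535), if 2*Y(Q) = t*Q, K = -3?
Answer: 40895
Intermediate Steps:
Y(Q) = -3*Q/2 (Y(Q) = (-3*Q)/2 = -3*Q/2)
b(s, u) = -5*s
b(128, 6) - 1*(-41535) = -5*128 - 1*(-41535) = -640 + 41535 = 40895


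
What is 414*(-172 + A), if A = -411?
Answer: -241362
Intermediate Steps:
414*(-172 + A) = 414*(-172 - 411) = 414*(-583) = -241362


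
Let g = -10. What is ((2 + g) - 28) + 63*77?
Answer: 4815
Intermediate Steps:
((2 + g) - 28) + 63*77 = ((2 - 10) - 28) + 63*77 = (-8 - 28) + 4851 = -36 + 4851 = 4815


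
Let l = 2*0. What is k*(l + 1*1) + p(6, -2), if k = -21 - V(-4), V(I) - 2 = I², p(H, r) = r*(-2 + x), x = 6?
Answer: -47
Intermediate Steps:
l = 0
p(H, r) = 4*r (p(H, r) = r*(-2 + 6) = r*4 = 4*r)
V(I) = 2 + I²
k = -39 (k = -21 - (2 + (-4)²) = -21 - (2 + 16) = -21 - 1*18 = -21 - 18 = -39)
k*(l + 1*1) + p(6, -2) = -39*(0 + 1*1) + 4*(-2) = -39*(0 + 1) - 8 = -39*1 - 8 = -39 - 8 = -47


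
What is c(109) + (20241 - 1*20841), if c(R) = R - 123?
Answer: -614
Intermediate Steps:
c(R) = -123 + R
c(109) + (20241 - 1*20841) = (-123 + 109) + (20241 - 1*20841) = -14 + (20241 - 20841) = -14 - 600 = -614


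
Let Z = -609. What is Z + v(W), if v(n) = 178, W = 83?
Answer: -431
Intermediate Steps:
Z + v(W) = -609 + 178 = -431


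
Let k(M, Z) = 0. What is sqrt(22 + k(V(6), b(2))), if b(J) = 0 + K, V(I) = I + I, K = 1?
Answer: sqrt(22) ≈ 4.6904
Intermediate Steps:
V(I) = 2*I
b(J) = 1 (b(J) = 0 + 1 = 1)
sqrt(22 + k(V(6), b(2))) = sqrt(22 + 0) = sqrt(22)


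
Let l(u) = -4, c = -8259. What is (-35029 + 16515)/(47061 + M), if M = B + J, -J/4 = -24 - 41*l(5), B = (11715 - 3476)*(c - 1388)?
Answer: 9257/39717566 ≈ 0.00023307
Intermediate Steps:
B = -79481633 (B = (11715 - 3476)*(-8259 - 1388) = 8239*(-9647) = -79481633)
J = -560 (J = -4*(-24 - 41*(-4)) = -4*(-24 + 164) = -4*140 = -560)
M = -79482193 (M = -79481633 - 560 = -79482193)
(-35029 + 16515)/(47061 + M) = (-35029 + 16515)/(47061 - 79482193) = -18514/(-79435132) = -18514*(-1/79435132) = 9257/39717566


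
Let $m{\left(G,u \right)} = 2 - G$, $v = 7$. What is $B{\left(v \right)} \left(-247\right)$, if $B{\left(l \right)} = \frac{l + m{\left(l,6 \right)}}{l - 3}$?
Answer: $- \frac{247}{2} \approx -123.5$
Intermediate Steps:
$B{\left(l \right)} = \frac{2}{-3 + l}$ ($B{\left(l \right)} = \frac{l - \left(-2 + l\right)}{l - 3} = \frac{2}{-3 + l}$)
$B{\left(v \right)} \left(-247\right) = \frac{2}{-3 + 7} \left(-247\right) = \frac{2}{4} \left(-247\right) = 2 \cdot \frac{1}{4} \left(-247\right) = \frac{1}{2} \left(-247\right) = - \frac{247}{2}$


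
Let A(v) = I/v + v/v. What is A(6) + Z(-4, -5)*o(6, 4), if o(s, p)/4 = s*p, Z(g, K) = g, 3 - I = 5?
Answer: -1150/3 ≈ -383.33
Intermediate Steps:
I = -2 (I = 3 - 1*5 = 3 - 5 = -2)
A(v) = 1 - 2/v (A(v) = -2/v + v/v = -2/v + 1 = 1 - 2/v)
o(s, p) = 4*p*s (o(s, p) = 4*(s*p) = 4*(p*s) = 4*p*s)
A(6) + Z(-4, -5)*o(6, 4) = (-2 + 6)/6 - 16*4*6 = (⅙)*4 - 4*96 = ⅔ - 384 = -1150/3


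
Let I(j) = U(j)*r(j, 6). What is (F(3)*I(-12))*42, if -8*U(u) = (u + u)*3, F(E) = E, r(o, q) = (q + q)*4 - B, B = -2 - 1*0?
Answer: 56700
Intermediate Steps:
B = -2 (B = -2 + 0 = -2)
r(o, q) = 2 + 8*q (r(o, q) = (q + q)*4 - 1*(-2) = (2*q)*4 + 2 = 8*q + 2 = 2 + 8*q)
U(u) = -3*u/4 (U(u) = -(u + u)*3/8 = -2*u*3/8 = -3*u/4)
I(j) = -75*j/2 (I(j) = (-3*j/4)*(2 + 8*6) = (-3*j/4)*(2 + 48) = -3*j/4*50 = -75*j/2)
(F(3)*I(-12))*42 = (3*(-75/2*(-12)))*42 = (3*450)*42 = 1350*42 = 56700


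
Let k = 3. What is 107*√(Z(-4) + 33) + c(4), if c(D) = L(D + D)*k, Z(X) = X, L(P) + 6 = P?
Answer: 6 + 107*√29 ≈ 582.21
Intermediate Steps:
L(P) = -6 + P
c(D) = -18 + 6*D (c(D) = (-6 + (D + D))*3 = (-6 + 2*D)*3 = -18 + 6*D)
107*√(Z(-4) + 33) + c(4) = 107*√(-4 + 33) + (-18 + 6*4) = 107*√29 + (-18 + 24) = 107*√29 + 6 = 6 + 107*√29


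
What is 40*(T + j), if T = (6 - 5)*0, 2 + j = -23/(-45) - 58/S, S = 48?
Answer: -971/9 ≈ -107.89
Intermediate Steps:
j = -971/360 (j = -2 + (-23/(-45) - 58/48) = -2 + (-23*(-1/45) - 58*1/48) = -2 + (23/45 - 29/24) = -2 - 251/360 = -971/360 ≈ -2.6972)
T = 0 (T = 1*0 = 0)
40*(T + j) = 40*(0 - 971/360) = 40*(-971/360) = -971/9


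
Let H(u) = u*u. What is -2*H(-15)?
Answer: -450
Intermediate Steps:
H(u) = u²
-2*H(-15) = -2*(-15)² = -2*225 = -450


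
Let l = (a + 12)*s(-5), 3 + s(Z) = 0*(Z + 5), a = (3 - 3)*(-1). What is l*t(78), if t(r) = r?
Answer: -2808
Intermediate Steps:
a = 0 (a = 0*(-1) = 0)
s(Z) = -3 (s(Z) = -3 + 0*(Z + 5) = -3 + 0*(5 + Z) = -3 + 0 = -3)
l = -36 (l = (0 + 12)*(-3) = 12*(-3) = -36)
l*t(78) = -36*78 = -2808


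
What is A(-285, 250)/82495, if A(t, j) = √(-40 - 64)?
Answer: 2*I*√26/82495 ≈ 0.00012362*I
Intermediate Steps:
A(t, j) = 2*I*√26 (A(t, j) = √(-104) = 2*I*√26)
A(-285, 250)/82495 = (2*I*√26)/82495 = (2*I*√26)*(1/82495) = 2*I*√26/82495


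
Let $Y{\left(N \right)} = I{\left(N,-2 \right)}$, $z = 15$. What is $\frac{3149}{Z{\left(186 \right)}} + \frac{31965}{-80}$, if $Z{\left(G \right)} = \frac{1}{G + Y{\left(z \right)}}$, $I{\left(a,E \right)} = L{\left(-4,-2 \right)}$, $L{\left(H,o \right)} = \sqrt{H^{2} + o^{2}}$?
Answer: $\frac{9365031}{16} + 6298 \sqrt{5} \approx 5.994 \cdot 10^{5}$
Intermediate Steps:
$I{\left(a,E \right)} = 2 \sqrt{5}$ ($I{\left(a,E \right)} = \sqrt{\left(-4\right)^{2} + \left(-2\right)^{2}} = \sqrt{16 + 4} = \sqrt{20} = 2 \sqrt{5}$)
$Y{\left(N \right)} = 2 \sqrt{5}$
$Z{\left(G \right)} = \frac{1}{G + 2 \sqrt{5}}$
$\frac{3149}{Z{\left(186 \right)}} + \frac{31965}{-80} = \frac{3149}{\frac{1}{186 + 2 \sqrt{5}}} + \frac{31965}{-80} = 3149 \left(186 + 2 \sqrt{5}\right) + 31965 \left(- \frac{1}{80}\right) = \left(585714 + 6298 \sqrt{5}\right) - \frac{6393}{16} = \frac{9365031}{16} + 6298 \sqrt{5}$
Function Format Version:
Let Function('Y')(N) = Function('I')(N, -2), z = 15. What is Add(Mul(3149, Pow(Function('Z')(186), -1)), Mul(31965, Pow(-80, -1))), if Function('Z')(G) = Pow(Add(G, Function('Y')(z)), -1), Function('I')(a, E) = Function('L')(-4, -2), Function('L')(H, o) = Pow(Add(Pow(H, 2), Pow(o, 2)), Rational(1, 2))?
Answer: Add(Rational(9365031, 16), Mul(6298, Pow(5, Rational(1, 2)))) ≈ 5.9940e+5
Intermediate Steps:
Function('I')(a, E) = Mul(2, Pow(5, Rational(1, 2))) (Function('I')(a, E) = Pow(Add(Pow(-4, 2), Pow(-2, 2)), Rational(1, 2)) = Pow(Add(16, 4), Rational(1, 2)) = Pow(20, Rational(1, 2)) = Mul(2, Pow(5, Rational(1, 2))))
Function('Y')(N) = Mul(2, Pow(5, Rational(1, 2)))
Function('Z')(G) = Pow(Add(G, Mul(2, Pow(5, Rational(1, 2)))), -1)
Add(Mul(3149, Pow(Function('Z')(186), -1)), Mul(31965, Pow(-80, -1))) = Add(Mul(3149, Pow(Pow(Add(186, Mul(2, Pow(5, Rational(1, 2)))), -1), -1)), Mul(31965, Pow(-80, -1))) = Add(Mul(3149, Add(186, Mul(2, Pow(5, Rational(1, 2))))), Mul(31965, Rational(-1, 80))) = Add(Add(585714, Mul(6298, Pow(5, Rational(1, 2)))), Rational(-6393, 16)) = Add(Rational(9365031, 16), Mul(6298, Pow(5, Rational(1, 2))))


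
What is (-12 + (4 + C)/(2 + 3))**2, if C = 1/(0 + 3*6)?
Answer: 1014049/8100 ≈ 125.19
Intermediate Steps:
C = 1/18 (C = 1/(0 + 18) = 1/18 ≈ 0.055556)
(-12 + (4 + C)/(2 + 3))**2 = (-12 + (4 + 1/18)/(2 + 3))**2 = (-12 + (73/18)/5)**2 = (-12 + (73/18)*(1/5))**2 = (-12 + 73/90)**2 = (-1007/90)**2 = 1014049/8100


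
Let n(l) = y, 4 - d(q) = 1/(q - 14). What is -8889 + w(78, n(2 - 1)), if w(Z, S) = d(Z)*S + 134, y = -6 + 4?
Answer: -280415/32 ≈ -8763.0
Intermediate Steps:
d(q) = 4 - 1/(-14 + q) (d(q) = 4 - 1/(q - 14) = 4 - 1/(-14 + q))
y = -2
n(l) = -2
w(Z, S) = 134 + S*(-57 + 4*Z)/(-14 + Z) (w(Z, S) = ((-57 + 4*Z)/(-14 + Z))*S + 134 = S*(-57 + 4*Z)/(-14 + Z) + 134 = 134 + S*(-57 + 4*Z)/(-14 + Z))
-8889 + w(78, n(2 - 1)) = -8889 + (-1876 + 134*78 - 2*(-57 + 4*78))/(-14 + 78) = -8889 + (-1876 + 10452 - 2*(-57 + 312))/64 = -8889 + (-1876 + 10452 - 2*255)/64 = -8889 + (-1876 + 10452 - 510)/64 = -8889 + (1/64)*8066 = -8889 + 4033/32 = -280415/32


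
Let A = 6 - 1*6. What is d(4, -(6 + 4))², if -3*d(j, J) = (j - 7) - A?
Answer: 1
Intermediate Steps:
A = 0 (A = 6 - 6 = 0)
d(j, J) = 7/3 - j/3 (d(j, J) = -((j - 7) - 1*0)/3 = -((-7 + j) + 0)/3 = -(-7 + j)/3 = 7/3 - j/3)
d(4, -(6 + 4))² = (7/3 - ⅓*4)² = (7/3 - 4/3)² = 1² = 1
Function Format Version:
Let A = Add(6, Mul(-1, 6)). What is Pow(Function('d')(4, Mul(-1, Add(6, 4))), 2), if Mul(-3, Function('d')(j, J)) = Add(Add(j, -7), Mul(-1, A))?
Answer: 1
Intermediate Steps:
A = 0 (A = Add(6, -6) = 0)
Function('d')(j, J) = Add(Rational(7, 3), Mul(Rational(-1, 3), j)) (Function('d')(j, J) = Mul(Rational(-1, 3), Add(Add(j, -7), Mul(-1, 0))) = Mul(Rational(-1, 3), Add(Add(-7, j), 0)) = Mul(Rational(-1, 3), Add(-7, j)) = Add(Rational(7, 3), Mul(Rational(-1, 3), j)))
Pow(Function('d')(4, Mul(-1, Add(6, 4))), 2) = Pow(Add(Rational(7, 3), Mul(Rational(-1, 3), 4)), 2) = Pow(Add(Rational(7, 3), Rational(-4, 3)), 2) = Pow(1, 2) = 1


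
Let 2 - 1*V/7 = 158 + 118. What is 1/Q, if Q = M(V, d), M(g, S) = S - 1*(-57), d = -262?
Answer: -1/205 ≈ -0.0048781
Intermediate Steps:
V = -1918 (V = 14 - 7*(158 + 118) = 14 - 7*276 = 14 - 1932 = -1918)
M(g, S) = 57 + S (M(g, S) = S + 57 = 57 + S)
Q = -205 (Q = 57 - 262 = -205)
1/Q = 1/(-205) = -1/205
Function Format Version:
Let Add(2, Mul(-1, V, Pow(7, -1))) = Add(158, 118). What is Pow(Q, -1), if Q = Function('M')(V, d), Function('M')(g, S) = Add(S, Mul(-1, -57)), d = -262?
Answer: Rational(-1, 205) ≈ -0.0048781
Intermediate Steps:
V = -1918 (V = Add(14, Mul(-7, Add(158, 118))) = Add(14, Mul(-7, 276)) = Add(14, -1932) = -1918)
Function('M')(g, S) = Add(57, S) (Function('M')(g, S) = Add(S, 57) = Add(57, S))
Q = -205 (Q = Add(57, -262) = -205)
Pow(Q, -1) = Pow(-205, -1) = Rational(-1, 205)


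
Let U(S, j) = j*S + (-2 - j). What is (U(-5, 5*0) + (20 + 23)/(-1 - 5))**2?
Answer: 3025/36 ≈ 84.028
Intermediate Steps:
U(S, j) = -2 - j + S*j (U(S, j) = S*j + (-2 - j) = -2 - j + S*j)
(U(-5, 5*0) + (20 + 23)/(-1 - 5))**2 = ((-2 - 5*0 - 25*0) + (20 + 23)/(-1 - 5))**2 = ((-2 - 1*0 - 5*0) + 43/(-6))**2 = ((-2 + 0 + 0) + 43*(-1/6))**2 = (-2 - 43/6)**2 = (-55/6)**2 = 3025/36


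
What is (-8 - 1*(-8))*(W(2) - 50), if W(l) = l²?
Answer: 0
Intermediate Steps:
(-8 - 1*(-8))*(W(2) - 50) = (-8 - 1*(-8))*(2² - 50) = (-8 + 8)*(4 - 50) = 0*(-46) = 0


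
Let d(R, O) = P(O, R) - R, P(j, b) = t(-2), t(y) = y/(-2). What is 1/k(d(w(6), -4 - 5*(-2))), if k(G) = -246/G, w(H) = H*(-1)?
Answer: -7/246 ≈ -0.028455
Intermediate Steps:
t(y) = -y/2 (t(y) = y*(-½) = -y/2)
P(j, b) = 1 (P(j, b) = -½*(-2) = 1)
w(H) = -H
d(R, O) = 1 - R
1/k(d(w(6), -4 - 5*(-2))) = 1/(-246/(1 - (-1)*6)) = 1/(-246/(1 - 1*(-6))) = 1/(-246/(1 + 6)) = 1/(-246/7) = -7/246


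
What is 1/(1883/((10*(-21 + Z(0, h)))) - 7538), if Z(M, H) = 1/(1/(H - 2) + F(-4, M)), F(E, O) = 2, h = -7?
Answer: -3480/26264251 ≈ -0.00013250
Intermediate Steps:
Z(M, H) = 1/(2 + 1/(-2 + H)) (Z(M, H) = 1/(1/(H - 2) + 2) = 1/(1/(-2 + H) + 2) = 1/(2 + 1/(-2 + H)))
1/(1883/((10*(-21 + Z(0, h)))) - 7538) = 1/(1883/((10*(-21 + (-2 - 7)/(-3 + 2*(-7))))) - 7538) = 1/(1883/((10*(-21 - 9/(-3 - 14)))) - 7538) = 1/(1883/((10*(-21 - 9/(-17)))) - 7538) = 1/(1883/((10*(-21 - 1/17*(-9)))) - 7538) = 1/(1883/((10*(-21 + 9/17))) - 7538) = 1/(1883/((10*(-348/17))) - 7538) = 1/(1883/(-3480/17) - 7538) = 1/(1883*(-17/3480) - 7538) = 1/(-32011/3480 - 7538) = 1/(-26264251/3480) = -3480/26264251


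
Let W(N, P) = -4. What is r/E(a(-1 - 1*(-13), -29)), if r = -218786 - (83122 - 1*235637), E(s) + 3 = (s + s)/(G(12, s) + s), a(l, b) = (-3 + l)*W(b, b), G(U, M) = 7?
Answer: 1921859/15 ≈ 1.2812e+5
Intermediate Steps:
a(l, b) = 12 - 4*l (a(l, b) = (-3 + l)*(-4) = 12 - 4*l)
E(s) = -3 + 2*s/(7 + s) (E(s) = -3 + (s + s)/(7 + s) = -3 + (2*s)/(7 + s) = -3 + 2*s/(7 + s))
r = -66271 (r = -218786 - (83122 - 235637) = -218786 - 1*(-152515) = -218786 + 152515 = -66271)
r/E(a(-1 - 1*(-13), -29)) = -66271*(7 + (12 - 4*(-1 - 1*(-13))))/(-21 - (12 - 4*(-1 - 1*(-13)))) = -66271*(7 + (12 - 4*(-1 + 13)))/(-21 - (12 - 4*(-1 + 13))) = -66271*(7 + (12 - 4*12))/(-21 - (12 - 4*12)) = -66271*(7 + (12 - 48))/(-21 - (12 - 48)) = -66271*(7 - 36)/(-21 - 1*(-36)) = -66271*(-29/(-21 + 36)) = -66271/((-1/29*15)) = -66271/(-15/29) = -66271*(-29/15) = 1921859/15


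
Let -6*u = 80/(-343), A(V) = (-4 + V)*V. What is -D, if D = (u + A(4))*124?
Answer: -4960/1029 ≈ -4.8202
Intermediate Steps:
A(V) = V*(-4 + V)
u = 40/1029 (u = -40/(3*(-343)) = -40*(-1)/(3*343) = -1/6*(-80/343) = 40/1029 ≈ 0.038873)
D = 4960/1029 (D = (40/1029 + 4*(-4 + 4))*124 = (40/1029 + 4*0)*124 = (40/1029 + 0)*124 = (40/1029)*124 = 4960/1029 ≈ 4.8202)
-D = -1*4960/1029 = -4960/1029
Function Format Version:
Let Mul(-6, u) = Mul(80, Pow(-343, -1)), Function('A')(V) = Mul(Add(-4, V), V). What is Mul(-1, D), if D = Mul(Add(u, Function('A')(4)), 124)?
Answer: Rational(-4960, 1029) ≈ -4.8202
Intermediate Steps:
Function('A')(V) = Mul(V, Add(-4, V))
u = Rational(40, 1029) (u = Mul(Rational(-1, 6), Mul(80, Pow(-343, -1))) = Mul(Rational(-1, 6), Mul(80, Rational(-1, 343))) = Mul(Rational(-1, 6), Rational(-80, 343)) = Rational(40, 1029) ≈ 0.038873)
D = Rational(4960, 1029) (D = Mul(Add(Rational(40, 1029), Mul(4, Add(-4, 4))), 124) = Mul(Add(Rational(40, 1029), Mul(4, 0)), 124) = Mul(Add(Rational(40, 1029), 0), 124) = Mul(Rational(40, 1029), 124) = Rational(4960, 1029) ≈ 4.8202)
Mul(-1, D) = Mul(-1, Rational(4960, 1029)) = Rational(-4960, 1029)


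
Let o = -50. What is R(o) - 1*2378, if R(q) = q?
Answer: -2428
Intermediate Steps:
R(o) - 1*2378 = -50 - 1*2378 = -50 - 2378 = -2428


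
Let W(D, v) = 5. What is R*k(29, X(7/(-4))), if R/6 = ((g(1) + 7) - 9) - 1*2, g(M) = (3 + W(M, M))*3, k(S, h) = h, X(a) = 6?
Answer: 720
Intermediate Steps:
g(M) = 24 (g(M) = (3 + 5)*3 = 8*3 = 24)
R = 120 (R = 6*(((24 + 7) - 9) - 1*2) = 6*((31 - 9) - 2) = 6*(22 - 2) = 6*20 = 120)
R*k(29, X(7/(-4))) = 120*6 = 720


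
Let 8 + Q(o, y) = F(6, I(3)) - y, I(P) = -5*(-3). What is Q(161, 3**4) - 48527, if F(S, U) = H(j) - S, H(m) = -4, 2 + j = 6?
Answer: -48626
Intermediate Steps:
j = 4 (j = -2 + 6 = 4)
I(P) = 15
F(S, U) = -4 - S
Q(o, y) = -18 - y (Q(o, y) = -8 + ((-4 - 1*6) - y) = -8 + ((-4 - 6) - y) = -8 + (-10 - y) = -18 - y)
Q(161, 3**4) - 48527 = (-18 - 1*3**4) - 48527 = (-18 - 1*81) - 48527 = (-18 - 81) - 48527 = -99 - 48527 = -48626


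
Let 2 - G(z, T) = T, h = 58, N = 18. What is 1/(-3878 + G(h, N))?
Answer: -1/3894 ≈ -0.00025681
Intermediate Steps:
G(z, T) = 2 - T
1/(-3878 + G(h, N)) = 1/(-3878 + (2 - 1*18)) = 1/(-3878 + (2 - 18)) = 1/(-3878 - 16) = 1/(-3894) = -1/3894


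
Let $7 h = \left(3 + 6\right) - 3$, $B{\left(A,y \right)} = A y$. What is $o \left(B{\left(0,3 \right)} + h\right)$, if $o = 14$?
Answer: $12$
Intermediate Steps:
$h = \frac{6}{7}$ ($h = \frac{\left(3 + 6\right) - 3}{7} = \frac{9 - 3}{7} = \frac{1}{7} \cdot 6 = \frac{6}{7} \approx 0.85714$)
$o \left(B{\left(0,3 \right)} + h\right) = 14 \left(0 \cdot 3 + \frac{6}{7}\right) = 14 \left(0 + \frac{6}{7}\right) = 14 \cdot \frac{6}{7} = 12$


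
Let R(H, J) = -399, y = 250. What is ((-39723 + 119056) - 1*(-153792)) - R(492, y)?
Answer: 233524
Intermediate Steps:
((-39723 + 119056) - 1*(-153792)) - R(492, y) = ((-39723 + 119056) - 1*(-153792)) - 1*(-399) = (79333 + 153792) + 399 = 233125 + 399 = 233524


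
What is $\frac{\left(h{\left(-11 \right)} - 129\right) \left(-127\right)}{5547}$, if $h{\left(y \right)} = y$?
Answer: $\frac{17780}{5547} \approx 3.2053$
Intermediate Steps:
$\frac{\left(h{\left(-11 \right)} - 129\right) \left(-127\right)}{5547} = \frac{\left(-11 - 129\right) \left(-127\right)}{5547} = \left(-140\right) \left(-127\right) \frac{1}{5547} = 17780 \cdot \frac{1}{5547} = \frac{17780}{5547}$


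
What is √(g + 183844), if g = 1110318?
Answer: √1294162 ≈ 1137.6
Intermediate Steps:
√(g + 183844) = √(1110318 + 183844) = √1294162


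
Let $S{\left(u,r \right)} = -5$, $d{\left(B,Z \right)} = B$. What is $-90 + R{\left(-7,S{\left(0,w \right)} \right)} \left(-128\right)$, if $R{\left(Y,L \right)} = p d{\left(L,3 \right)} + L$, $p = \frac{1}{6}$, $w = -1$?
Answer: $\frac{1970}{3} \approx 656.67$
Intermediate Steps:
$p = \frac{1}{6} \approx 0.16667$
$R{\left(Y,L \right)} = \frac{7 L}{6}$ ($R{\left(Y,L \right)} = \frac{L}{6} + L = \frac{7 L}{6}$)
$-90 + R{\left(-7,S{\left(0,w \right)} \right)} \left(-128\right) = -90 + \frac{7}{6} \left(-5\right) \left(-128\right) = -90 - - \frac{2240}{3} = -90 + \frac{2240}{3} = \frac{1970}{3}$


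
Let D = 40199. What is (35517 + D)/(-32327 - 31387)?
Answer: -37858/31857 ≈ -1.1884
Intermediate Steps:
(35517 + D)/(-32327 - 31387) = (35517 + 40199)/(-32327 - 31387) = 75716/(-63714) = 75716*(-1/63714) = -37858/31857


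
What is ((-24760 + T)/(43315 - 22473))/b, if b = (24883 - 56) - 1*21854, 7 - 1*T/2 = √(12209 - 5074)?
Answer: -12373/30981633 - √7135/30981633 ≈ -0.00040209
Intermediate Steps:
T = 14 - 2*√7135 (T = 14 - 2*√(12209 - 5074) = 14 - 2*√7135 ≈ -154.94)
b = 2973 (b = 24827 - 21854 = 2973)
((-24760 + T)/(43315 - 22473))/b = ((-24760 + (14 - 2*√7135))/(43315 - 22473))/2973 = ((-24746 - 2*√7135)/20842)*(1/2973) = ((-24746 - 2*√7135)*(1/20842))*(1/2973) = (-12373/10421 - √7135/10421)*(1/2973) = -12373/30981633 - √7135/30981633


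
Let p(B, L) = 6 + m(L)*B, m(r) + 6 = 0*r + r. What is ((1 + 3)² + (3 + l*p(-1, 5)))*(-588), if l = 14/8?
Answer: -18375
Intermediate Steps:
m(r) = -6 + r (m(r) = -6 + (0*r + r) = -6 + (0 + r) = -6 + r)
l = 7/4 (l = 14*(⅛) = 7/4 ≈ 1.7500)
p(B, L) = 6 + B*(-6 + L) (p(B, L) = 6 + (-6 + L)*B = 6 + B*(-6 + L))
((1 + 3)² + (3 + l*p(-1, 5)))*(-588) = ((1 + 3)² + (3 + 7*(6 - (-6 + 5))/4))*(-588) = (4² + (3 + 7*(6 - 1*(-1))/4))*(-588) = (16 + (3 + 7*(6 + 1)/4))*(-588) = (16 + (3 + (7/4)*7))*(-588) = (16 + (3 + 49/4))*(-588) = (16 + 61/4)*(-588) = (125/4)*(-588) = -18375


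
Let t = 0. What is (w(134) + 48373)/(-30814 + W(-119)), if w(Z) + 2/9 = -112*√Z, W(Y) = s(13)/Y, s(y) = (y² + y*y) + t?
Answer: -51807245/33004836 + 3332*√134/916801 ≈ -1.5276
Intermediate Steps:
s(y) = 2*y² (s(y) = (y² + y*y) + 0 = (y² + y²) + 0 = 2*y² + 0 = 2*y²)
W(Y) = 338/Y (W(Y) = (2*13²)/Y = (2*169)/Y = 338/Y)
w(Z) = -2/9 - 112*√Z
(w(134) + 48373)/(-30814 + W(-119)) = ((-2/9 - 112*√134) + 48373)/(-30814 + 338/(-119)) = (435355/9 - 112*√134)/(-30814 + 338*(-1/119)) = (435355/9 - 112*√134)/(-30814 - 338/119) = (435355/9 - 112*√134)/(-3667204/119) = (435355/9 - 112*√134)*(-119/3667204) = -51807245/33004836 + 3332*√134/916801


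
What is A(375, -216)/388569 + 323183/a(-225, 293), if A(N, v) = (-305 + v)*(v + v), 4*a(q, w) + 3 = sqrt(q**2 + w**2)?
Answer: 73221961524/2525050885 + 184676*sqrt(136474)/19495 ≈ 3528.5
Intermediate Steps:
a(q, w) = -3/4 + sqrt(q**2 + w**2)/4
A(N, v) = 2*v*(-305 + v) (A(N, v) = (-305 + v)*(2*v) = 2*v*(-305 + v))
A(375, -216)/388569 + 323183/a(-225, 293) = (2*(-216)*(-305 - 216))/388569 + 323183/(-3/4 + sqrt((-225)**2 + 293**2)/4) = (2*(-216)*(-521))*(1/388569) + 323183/(-3/4 + sqrt(50625 + 85849)/4) = 225072*(1/388569) + 323183/(-3/4 + sqrt(136474)/4) = 75024/129523 + 323183/(-3/4 + sqrt(136474)/4)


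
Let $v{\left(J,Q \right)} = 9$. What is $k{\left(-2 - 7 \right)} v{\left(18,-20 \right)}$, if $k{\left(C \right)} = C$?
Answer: $-81$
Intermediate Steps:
$k{\left(-2 - 7 \right)} v{\left(18,-20 \right)} = \left(-2 - 7\right) 9 = \left(-9\right) 9 = -81$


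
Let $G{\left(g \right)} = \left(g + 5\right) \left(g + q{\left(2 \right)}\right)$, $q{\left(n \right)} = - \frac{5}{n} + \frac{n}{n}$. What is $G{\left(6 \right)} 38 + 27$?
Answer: $1908$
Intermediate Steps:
$q{\left(n \right)} = 1 - \frac{5}{n}$ ($q{\left(n \right)} = - \frac{5}{n} + 1 = 1 - \frac{5}{n}$)
$G{\left(g \right)} = \left(5 + g\right) \left(- \frac{3}{2} + g\right)$ ($G{\left(g \right)} = \left(g + 5\right) \left(g + \frac{-5 + 2}{2}\right) = \left(5 + g\right) \left(g + \frac{1}{2} \left(-3\right)\right) = \left(5 + g\right) \left(g - \frac{3}{2}\right) = \left(5 + g\right) \left(- \frac{3}{2} + g\right)$)
$G{\left(6 \right)} 38 + 27 = \left(- \frac{15}{2} + 6^{2} + \frac{7}{2} \cdot 6\right) 38 + 27 = \left(- \frac{15}{2} + 36 + 21\right) 38 + 27 = \frac{99}{2} \cdot 38 + 27 = 1881 + 27 = 1908$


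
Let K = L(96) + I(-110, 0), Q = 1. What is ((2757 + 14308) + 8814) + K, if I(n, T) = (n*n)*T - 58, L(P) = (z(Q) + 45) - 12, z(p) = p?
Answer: 25855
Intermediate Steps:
L(P) = 34 (L(P) = (1 + 45) - 12 = 46 - 12 = 34)
I(n, T) = -58 + T*n**2 (I(n, T) = n**2*T - 58 = T*n**2 - 58 = -58 + T*n**2)
K = -24 (K = 34 + (-58 + 0*(-110)**2) = 34 + (-58 + 0*12100) = 34 + (-58 + 0) = 34 - 58 = -24)
((2757 + 14308) + 8814) + K = ((2757 + 14308) + 8814) - 24 = (17065 + 8814) - 24 = 25879 - 24 = 25855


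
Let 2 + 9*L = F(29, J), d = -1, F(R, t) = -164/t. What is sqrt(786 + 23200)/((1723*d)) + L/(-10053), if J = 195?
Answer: 554/17643015 - sqrt(23986)/1723 ≈ -0.089855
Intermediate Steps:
L = -554/1755 (L = -2/9 + (-164/195)/9 = -2/9 + (-164*1/195)/9 = -2/9 + (1/9)*(-164/195) = -2/9 - 164/1755 = -554/1755 ≈ -0.31567)
sqrt(786 + 23200)/((1723*d)) + L/(-10053) = sqrt(786 + 23200)/((1723*(-1))) - 554/1755/(-10053) = sqrt(23986)/(-1723) - 554/1755*(-1/10053) = sqrt(23986)*(-1/1723) + 554/17643015 = -sqrt(23986)/1723 + 554/17643015 = 554/17643015 - sqrt(23986)/1723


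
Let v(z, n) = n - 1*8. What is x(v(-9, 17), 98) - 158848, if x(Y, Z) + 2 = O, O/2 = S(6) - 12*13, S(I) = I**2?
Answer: -159090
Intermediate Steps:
v(z, n) = -8 + n (v(z, n) = n - 8 = -8 + n)
O = -240 (O = 2*(6**2 - 12*13) = 2*(36 - 156) = 2*(-120) = -240)
x(Y, Z) = -242 (x(Y, Z) = -2 - 240 = -242)
x(v(-9, 17), 98) - 158848 = -242 - 158848 = -159090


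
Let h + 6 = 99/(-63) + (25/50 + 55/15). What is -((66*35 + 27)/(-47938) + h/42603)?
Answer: 95193409/1949470677 ≈ 0.048830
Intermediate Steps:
h = -143/42 (h = -6 + (99/(-63) + (25/50 + 55/15)) = -6 + (99*(-1/63) + (25*(1/50) + 55*(1/15))) = -6 + (-11/7 + (1/2 + 11/3)) = -6 + (-11/7 + 25/6) = -6 + 109/42 = -143/42 ≈ -3.4048)
-((66*35 + 27)/(-47938) + h/42603) = -((66*35 + 27)/(-47938) - 143/42/42603) = -((2310 + 27)*(-1/47938) - 143/42*1/42603) = -(2337*(-1/47938) - 13/162666) = -(-2337/47938 - 13/162666) = -1*(-95193409/1949470677) = 95193409/1949470677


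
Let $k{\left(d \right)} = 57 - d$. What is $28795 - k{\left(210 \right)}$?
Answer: $28948$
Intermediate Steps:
$28795 - k{\left(210 \right)} = 28795 - \left(57 - 210\right) = 28795 - -153 = 28795 + 153 = 28948$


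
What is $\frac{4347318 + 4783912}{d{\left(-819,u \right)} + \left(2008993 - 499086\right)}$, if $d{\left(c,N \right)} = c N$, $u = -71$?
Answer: $\frac{4565615}{784028} \approx 5.8233$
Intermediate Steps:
$d{\left(c,N \right)} = N c$
$\frac{4347318 + 4783912}{d{\left(-819,u \right)} + \left(2008993 - 499086\right)} = \frac{4347318 + 4783912}{\left(-71\right) \left(-819\right) + \left(2008993 - 499086\right)} = \frac{9131230}{58149 + 1509907} = \frac{9131230}{1568056} = 9131230 \cdot \frac{1}{1568056} = \frac{4565615}{784028}$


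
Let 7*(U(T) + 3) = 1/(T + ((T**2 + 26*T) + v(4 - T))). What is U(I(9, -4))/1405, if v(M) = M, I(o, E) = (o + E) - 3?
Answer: -1259/590100 ≈ -0.0021335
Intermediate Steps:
I(o, E) = -3 + E + o (I(o, E) = (E + o) - 3 = -3 + E + o)
U(T) = -3 + 1/(7*(4 + T**2 + 26*T)) (U(T) = -3 + 1/(7*(T + ((T**2 + 26*T) + (4 - T)))) = -3 + 1/(7*(T + (4 + T**2 + 25*T))) = -3 + 1/(7*(4 + T**2 + 26*T)))
U(I(9, -4))/1405 = ((-83 - 546*(-3 - 4 + 9) - 21*(-3 - 4 + 9)**2)/(7*(4 + (-3 - 4 + 9)**2 + 26*(-3 - 4 + 9))))/1405 = ((-83 - 546*2 - 21*2**2)/(7*(4 + 2**2 + 26*2)))*(1/1405) = ((-83 - 1092 - 21*4)/(7*(4 + 4 + 52)))*(1/1405) = ((1/7)*(-83 - 1092 - 84)/60)*(1/1405) = ((1/7)*(1/60)*(-1259))*(1/1405) = -1259/420*1/1405 = -1259/590100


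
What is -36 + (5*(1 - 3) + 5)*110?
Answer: -586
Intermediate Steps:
-36 + (5*(1 - 3) + 5)*110 = -36 + (5*(-2) + 5)*110 = -36 + (-10 + 5)*110 = -36 - 5*110 = -36 - 550 = -586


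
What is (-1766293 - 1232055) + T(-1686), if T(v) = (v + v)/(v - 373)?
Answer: -6173595160/2059 ≈ -2.9983e+6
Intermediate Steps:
T(v) = 2*v/(-373 + v) (T(v) = (2*v)/(-373 + v) = 2*v/(-373 + v))
(-1766293 - 1232055) + T(-1686) = (-1766293 - 1232055) + 2*(-1686)/(-373 - 1686) = -2998348 + 2*(-1686)/(-2059) = -2998348 + 2*(-1686)*(-1/2059) = -2998348 + 3372/2059 = -6173595160/2059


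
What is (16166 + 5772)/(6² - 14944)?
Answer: -10969/7454 ≈ -1.4716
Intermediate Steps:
(16166 + 5772)/(6² - 14944) = 21938/(36 - 14944) = 21938/(-14908) = 21938*(-1/14908) = -10969/7454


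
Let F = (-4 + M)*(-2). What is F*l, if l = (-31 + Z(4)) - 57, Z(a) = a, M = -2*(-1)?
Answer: -336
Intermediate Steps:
M = 2
F = 4 (F = (-4 + 2)*(-2) = -2*(-2) = 4)
l = -84 (l = (-31 + 4) - 57 = -27 - 57 = -84)
F*l = 4*(-84) = -336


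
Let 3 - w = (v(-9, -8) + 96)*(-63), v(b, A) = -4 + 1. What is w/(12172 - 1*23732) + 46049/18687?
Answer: 211391623/108010860 ≈ 1.9571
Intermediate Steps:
v(b, A) = -3
w = 5862 (w = 3 - (-3 + 96)*(-63) = 3 - 93*(-63) = 3 - 1*(-5859) = 3 + 5859 = 5862)
w/(12172 - 1*23732) + 46049/18687 = 5862/(12172 - 1*23732) + 46049/18687 = 5862/(12172 - 23732) + 46049*(1/18687) = 5862/(-11560) + 46049/18687 = 5862*(-1/11560) + 46049/18687 = -2931/5780 + 46049/18687 = 211391623/108010860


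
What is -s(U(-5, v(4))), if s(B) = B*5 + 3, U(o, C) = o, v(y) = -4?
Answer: 22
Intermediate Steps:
s(B) = 3 + 5*B (s(B) = 5*B + 3 = 3 + 5*B)
-s(U(-5, v(4))) = -(3 + 5*(-5)) = -(3 - 25) = -1*(-22) = 22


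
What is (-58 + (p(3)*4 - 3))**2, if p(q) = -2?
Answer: 4761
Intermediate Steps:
(-58 + (p(3)*4 - 3))**2 = (-58 + (-2*4 - 3))**2 = (-58 + (-8 - 3))**2 = (-58 - 11)**2 = (-69)**2 = 4761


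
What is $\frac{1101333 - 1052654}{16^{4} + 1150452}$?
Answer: $\frac{48679}{1215988} \approx 0.040032$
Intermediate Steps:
$\frac{1101333 - 1052654}{16^{4} + 1150452} = \frac{48679}{65536 + 1150452} = \frac{48679}{1215988}$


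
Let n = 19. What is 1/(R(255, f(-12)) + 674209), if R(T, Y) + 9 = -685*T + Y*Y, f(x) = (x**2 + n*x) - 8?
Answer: 1/507989 ≈ 1.9685e-6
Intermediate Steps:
f(x) = -8 + x**2 + 19*x (f(x) = (x**2 + 19*x) - 8 = -8 + x**2 + 19*x)
R(T, Y) = -9 + Y**2 - 685*T (R(T, Y) = -9 + (-685*T + Y*Y) = -9 + (-685*T + Y**2) = -9 + (Y**2 - 685*T) = -9 + Y**2 - 685*T)
1/(R(255, f(-12)) + 674209) = 1/((-9 + (-8 + (-12)**2 + 19*(-12))**2 - 685*255) + 674209) = 1/((-9 + (-8 + 144 - 228)**2 - 174675) + 674209) = 1/((-9 + (-92)**2 - 174675) + 674209) = 1/((-9 + 8464 - 174675) + 674209) = 1/(-166220 + 674209) = 1/507989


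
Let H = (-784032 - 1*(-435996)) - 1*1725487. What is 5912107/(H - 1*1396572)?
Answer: -5912107/3470095 ≈ -1.7037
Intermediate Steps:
H = -2073523 (H = (-784032 + 435996) - 1725487 = -348036 - 1725487 = -2073523)
5912107/(H - 1*1396572) = 5912107/(-2073523 - 1*1396572) = 5912107/(-2073523 - 1396572) = 5912107/(-3470095) = 5912107*(-1/3470095) = -5912107/3470095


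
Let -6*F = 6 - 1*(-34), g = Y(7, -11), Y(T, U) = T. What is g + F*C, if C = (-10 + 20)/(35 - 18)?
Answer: 157/51 ≈ 3.0784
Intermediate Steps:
g = 7
F = -20/3 (F = -(6 - 1*(-34))/6 = -(6 + 34)/6 = -1/6*40 = -20/3 ≈ -6.6667)
C = 10/17 ≈ 0.58823
g + F*C = 7 - 20/3*10/17 = 7 - 200/51 = 157/51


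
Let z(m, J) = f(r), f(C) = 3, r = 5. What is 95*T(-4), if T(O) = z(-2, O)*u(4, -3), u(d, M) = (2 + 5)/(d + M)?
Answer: 1995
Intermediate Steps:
z(m, J) = 3
u(d, M) = 7/(M + d)
T(O) = 21 (T(O) = 3*(7/(-3 + 4)) = 3*(7/1) = 3*(7*1) = 3*7 = 21)
95*T(-4) = 95*21 = 1995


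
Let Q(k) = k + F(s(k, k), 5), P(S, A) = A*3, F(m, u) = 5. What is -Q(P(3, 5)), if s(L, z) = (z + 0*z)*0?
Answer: -20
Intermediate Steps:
s(L, z) = 0 (s(L, z) = (z + 0)*0 = z*0 = 0)
P(S, A) = 3*A
Q(k) = 5 + k (Q(k) = k + 5 = 5 + k)
-Q(P(3, 5)) = -(5 + 3*5) = -(5 + 15) = -1*20 = -20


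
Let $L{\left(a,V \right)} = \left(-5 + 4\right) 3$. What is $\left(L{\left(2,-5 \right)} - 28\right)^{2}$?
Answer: $961$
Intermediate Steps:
$L{\left(a,V \right)} = -3$ ($L{\left(a,V \right)} = \left(-1\right) 3 = -3$)
$\left(L{\left(2,-5 \right)} - 28\right)^{2} = \left(-3 - 28\right)^{2} = \left(-31\right)^{2} = 961$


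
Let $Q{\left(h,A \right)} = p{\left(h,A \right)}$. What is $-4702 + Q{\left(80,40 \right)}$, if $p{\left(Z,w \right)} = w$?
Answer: $-4662$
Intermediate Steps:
$Q{\left(h,A \right)} = A$
$-4702 + Q{\left(80,40 \right)} = -4702 + 40 = -4662$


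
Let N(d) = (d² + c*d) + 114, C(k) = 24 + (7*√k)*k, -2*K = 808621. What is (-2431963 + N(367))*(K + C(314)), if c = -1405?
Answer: 2274350091535/2 - 6182523410*√314 ≈ 1.0276e+12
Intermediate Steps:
K = -808621/2 (K = -½*808621 = -808621/2 ≈ -4.0431e+5)
C(k) = 24 + 7*k^(3/2)
N(d) = 114 + d² - 1405*d (N(d) = (d² - 1405*d) + 114 = 114 + d² - 1405*d)
(-2431963 + N(367))*(K + C(314)) = (-2431963 + (114 + 367² - 1405*367))*(-808621/2 + (24 + 7*314^(3/2))) = (-2431963 + (114 + 134689 - 515635))*(-808621/2 + (24 + 7*(314*√314))) = (-2431963 - 380832)*(-808621/2 + (24 + 2198*√314)) = -2812795*(-808573/2 + 2198*√314) = 2274350091535/2 - 6182523410*√314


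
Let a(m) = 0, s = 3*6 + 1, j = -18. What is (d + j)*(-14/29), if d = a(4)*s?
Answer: 252/29 ≈ 8.6897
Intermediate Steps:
s = 19 (s = 18 + 1 = 19)
d = 0 (d = 0*19 = 0)
(d + j)*(-14/29) = (0 - 18)*(-14/29) = -(-252)/29 = -18*(-14/29) = 252/29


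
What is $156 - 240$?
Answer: $-84$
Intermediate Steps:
$156 - 240 = -84$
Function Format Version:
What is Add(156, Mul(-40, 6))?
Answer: -84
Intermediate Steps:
Add(156, Mul(-40, 6)) = Add(156, -240) = -84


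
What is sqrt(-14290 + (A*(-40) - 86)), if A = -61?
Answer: 4*I*sqrt(746) ≈ 109.25*I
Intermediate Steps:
sqrt(-14290 + (A*(-40) - 86)) = sqrt(-14290 + (-61*(-40) - 86)) = sqrt(-14290 + (2440 - 86)) = sqrt(-14290 + 2354) = sqrt(-11936) = 4*I*sqrt(746)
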